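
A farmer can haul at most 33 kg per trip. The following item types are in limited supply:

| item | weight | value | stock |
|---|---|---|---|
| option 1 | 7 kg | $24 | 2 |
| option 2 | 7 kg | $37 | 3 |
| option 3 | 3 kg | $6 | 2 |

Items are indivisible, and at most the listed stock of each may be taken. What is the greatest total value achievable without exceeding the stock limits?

$141

Top feasible selections:
- 1×option 1 + 3×option 2 + 1×option 3: weight 31, value 141
- 1×option 1 + 3×option 2: weight 28, value 135
Best: $141.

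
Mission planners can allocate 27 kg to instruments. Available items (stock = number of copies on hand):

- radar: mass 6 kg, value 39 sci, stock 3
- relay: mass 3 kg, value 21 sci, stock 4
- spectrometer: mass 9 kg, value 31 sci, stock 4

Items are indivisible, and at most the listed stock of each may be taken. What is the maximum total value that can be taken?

180 sci

Top feasible selections:
- 3×radar + 3×relay: mass 27, value 180
- 2×radar + 4×relay: mass 24, value 162
- 3×radar + 2×relay: mass 24, value 159
- 1×radar + 4×relay + 1×spectrometer: mass 27, value 154
Best: 180 sci.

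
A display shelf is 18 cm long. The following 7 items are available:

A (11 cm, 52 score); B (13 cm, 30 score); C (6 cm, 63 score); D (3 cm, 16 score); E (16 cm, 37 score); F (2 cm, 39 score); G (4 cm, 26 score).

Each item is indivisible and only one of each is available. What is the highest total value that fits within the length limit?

Check high-value combinations within 18 cm:
- C+D+F+G: length 6+3+2+4=15, value 63+16+39+26=144
- C+F+G: length 6+2+4=12, value 63+39+26=128
- C+D+F: length 6+3+2=11, value 63+16+39=118
Best: 144 score.

144 score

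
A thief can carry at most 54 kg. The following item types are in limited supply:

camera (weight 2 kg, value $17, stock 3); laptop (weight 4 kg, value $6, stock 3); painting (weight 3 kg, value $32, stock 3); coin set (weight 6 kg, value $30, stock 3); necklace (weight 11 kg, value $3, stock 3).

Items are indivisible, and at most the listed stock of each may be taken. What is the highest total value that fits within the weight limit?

Top feasible selections:
- 3×camera + 3×laptop + 3×painting + 3×coin set: weight 45, value 255
- 3×camera + 2×laptop + 3×painting + 3×coin set + 1×necklace: weight 52, value 252
Best: $255.

$255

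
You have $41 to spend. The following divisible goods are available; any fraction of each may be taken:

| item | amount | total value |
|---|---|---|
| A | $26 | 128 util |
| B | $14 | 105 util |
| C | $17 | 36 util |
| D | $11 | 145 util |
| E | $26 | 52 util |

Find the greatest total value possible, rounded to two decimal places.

328.77

Take in order of value per unit:
- D (145/11 per unit): all 11 → value 145, running total 145.00
- B (105/14 per unit): all 14 → value 105, running total 250.00
- A (128/26 per unit): 16 of 26 → value 16×128/26 = 78.7692, running total 328.77
Total 328.77.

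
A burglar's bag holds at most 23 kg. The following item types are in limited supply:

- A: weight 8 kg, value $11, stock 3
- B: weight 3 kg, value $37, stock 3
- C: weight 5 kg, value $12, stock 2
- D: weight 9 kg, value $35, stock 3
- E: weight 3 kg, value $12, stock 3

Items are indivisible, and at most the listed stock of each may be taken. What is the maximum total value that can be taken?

$159

Best selections within weight 23 and stock limits:
- 3×B + 1×C + 3×E: weight 23, value 159
- 3×B + 1×D + 1×E: weight 21, value 158
- 3×B + 1×C + 1×D: weight 23, value 158
- 3×B + 3×E: weight 18, value 147
Best: $159.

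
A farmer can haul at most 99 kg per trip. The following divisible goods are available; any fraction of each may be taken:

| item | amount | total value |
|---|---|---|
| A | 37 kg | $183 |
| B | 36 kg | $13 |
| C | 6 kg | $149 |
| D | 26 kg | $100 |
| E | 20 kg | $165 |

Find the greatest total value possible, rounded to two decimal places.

600.61

Take in order of value per unit:
- C (149/6 per unit): all 6 → value 149, running total 149.00
- E (165/20 per unit): all 20 → value 165, running total 314.00
- A (183/37 per unit): all 37 → value 183, running total 497.00
- D (100/26 per unit): all 26 → value 100, running total 597.00
- B (13/36 per unit): 10 of 36 → value 10×13/36 = 3.6111, running total 600.61
Total 600.61.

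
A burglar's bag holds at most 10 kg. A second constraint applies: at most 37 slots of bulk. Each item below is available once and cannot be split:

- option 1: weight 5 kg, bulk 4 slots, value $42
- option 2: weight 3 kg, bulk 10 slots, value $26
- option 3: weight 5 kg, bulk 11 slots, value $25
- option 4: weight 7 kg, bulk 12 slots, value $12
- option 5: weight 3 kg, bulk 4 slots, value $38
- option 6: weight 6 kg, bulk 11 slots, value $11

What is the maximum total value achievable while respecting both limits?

Feasible sets respecting both limits:
- option 1+option 5: weight 8, bulk 8, value 80
- option 1+option 2: weight 8, bulk 14, value 68
- option 1+option 3: weight 10, bulk 15, value 67
Best: $80.

$80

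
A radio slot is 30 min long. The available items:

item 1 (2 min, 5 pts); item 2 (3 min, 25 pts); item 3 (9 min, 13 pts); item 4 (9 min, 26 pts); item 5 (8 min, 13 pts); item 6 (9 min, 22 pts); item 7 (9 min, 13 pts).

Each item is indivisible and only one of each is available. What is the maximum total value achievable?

86 pts

Check high-value combinations within 30 min:
- item 2+item 4+item 5+item 6: duration 3+9+8+9=29, value 25+26+13+22=86
- item 2+item 3+item 4+item 6: duration 3+9+9+9=30, value 25+13+26+22=86
- item 2+item 4+item 6+item 7: duration 3+9+9+9=30, value 25+26+22+13=86
Best: 86 pts.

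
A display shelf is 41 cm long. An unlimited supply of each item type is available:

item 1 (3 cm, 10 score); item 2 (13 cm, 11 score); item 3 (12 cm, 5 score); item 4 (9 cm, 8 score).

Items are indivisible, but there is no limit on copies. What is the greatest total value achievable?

Best value-per-unit is item 1 at 10/3, and filling with it alone uses length 13×3=39. No mix of the others beats 13×10 = 130.

130 score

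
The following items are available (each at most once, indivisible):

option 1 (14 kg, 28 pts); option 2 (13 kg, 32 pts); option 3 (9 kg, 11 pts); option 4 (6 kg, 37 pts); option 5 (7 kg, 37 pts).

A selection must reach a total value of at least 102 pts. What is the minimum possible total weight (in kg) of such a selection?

26

Subsets with value ≥ 102, sorted by total weight:
- option 2+option 4+option 5: weight 26, value 106
- option 1+option 4+option 5: weight 27, value 102
Minimum weight: 26 kg.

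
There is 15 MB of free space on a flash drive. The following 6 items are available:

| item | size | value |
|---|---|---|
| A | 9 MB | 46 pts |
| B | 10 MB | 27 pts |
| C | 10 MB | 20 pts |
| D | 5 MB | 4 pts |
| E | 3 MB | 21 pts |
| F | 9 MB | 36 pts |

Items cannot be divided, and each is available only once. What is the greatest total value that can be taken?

67 pts

Check high-value combinations within 15 MB:
- A+E: size 9+3=12, value 46+21=67
- E+F: size 3+9=12, value 21+36=57
- A+D: size 9+5=14, value 46+4=50
- B+E: size 10+3=13, value 27+21=48
Best: 67 pts.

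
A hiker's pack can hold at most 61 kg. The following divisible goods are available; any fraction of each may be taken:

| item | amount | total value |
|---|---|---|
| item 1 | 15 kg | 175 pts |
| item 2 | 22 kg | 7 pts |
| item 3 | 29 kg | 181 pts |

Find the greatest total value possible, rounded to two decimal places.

Take in order of value per unit:
- item 1 (175/15 per unit): all 15 → value 175, running total 175.00
- item 3 (181/29 per unit): all 29 → value 181, running total 356.00
- item 2 (7/22 per unit): 17 of 22 → value 17×7/22 = 5.4091, running total 361.41
Total 361.41.

361.41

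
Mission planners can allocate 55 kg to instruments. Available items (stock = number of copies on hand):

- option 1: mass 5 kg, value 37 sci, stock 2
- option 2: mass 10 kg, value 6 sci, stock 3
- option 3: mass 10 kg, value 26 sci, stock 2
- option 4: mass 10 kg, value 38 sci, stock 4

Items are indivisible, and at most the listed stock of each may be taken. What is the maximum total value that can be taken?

Top feasible selections:
- 2×option 1 + 4×option 4: mass 50, value 226
- 1×option 1 + 1×option 3 + 4×option 4: mass 55, value 215
Best: 226 sci.

226 sci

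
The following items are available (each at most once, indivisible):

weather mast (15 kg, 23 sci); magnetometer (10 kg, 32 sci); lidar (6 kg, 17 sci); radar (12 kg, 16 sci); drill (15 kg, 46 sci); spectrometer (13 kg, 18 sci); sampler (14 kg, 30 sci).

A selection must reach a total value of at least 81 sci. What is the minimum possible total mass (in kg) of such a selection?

31

Subsets with value ≥ 81, sorted by total mass:
- magnetometer+lidar+drill: mass 31, value 95
- lidar+drill+spectrometer: mass 34, value 81
- lidar+drill+sampler: mass 35, value 93
- weather mast+lidar+drill: mass 36, value 86
Minimum mass: 31 kg.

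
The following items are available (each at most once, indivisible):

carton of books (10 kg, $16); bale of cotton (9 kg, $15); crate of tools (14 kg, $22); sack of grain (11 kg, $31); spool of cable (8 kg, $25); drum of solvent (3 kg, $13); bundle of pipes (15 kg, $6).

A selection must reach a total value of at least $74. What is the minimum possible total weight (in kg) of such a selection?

31

Subsets with value ≥ 74, sorted by total weight:
- bale of cotton+sack of grain+spool of cable+drum of solvent: weight 31, value 84
- carton of books+sack of grain+spool of cable+drum of solvent: weight 32, value 85
Minimum weight: 31 kg.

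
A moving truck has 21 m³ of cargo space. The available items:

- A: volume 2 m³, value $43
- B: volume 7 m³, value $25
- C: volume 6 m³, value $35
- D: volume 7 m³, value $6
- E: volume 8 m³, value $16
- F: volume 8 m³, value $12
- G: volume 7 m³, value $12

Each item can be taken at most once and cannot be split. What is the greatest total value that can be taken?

$103

Check high-value combinations within 21 m³:
- A+B+C: volume 2+7+6=15, value 43+25+35=103
- A+C+E: volume 2+6+8=16, value 43+35+16=94
- A+C+G: volume 2+6+7=15, value 43+35+12=90
- A+C+F: volume 2+6+8=16, value 43+35+12=90
Best: $103.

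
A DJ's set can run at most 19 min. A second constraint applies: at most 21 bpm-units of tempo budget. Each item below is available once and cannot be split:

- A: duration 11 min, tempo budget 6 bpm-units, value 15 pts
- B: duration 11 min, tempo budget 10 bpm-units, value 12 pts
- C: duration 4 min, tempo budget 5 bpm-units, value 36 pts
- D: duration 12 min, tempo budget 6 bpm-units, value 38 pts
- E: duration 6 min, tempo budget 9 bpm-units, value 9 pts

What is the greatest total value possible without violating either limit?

Feasible sets respecting both limits:
- C+D: duration 16, tempo budget 11, value 74
- A+C: duration 15, tempo budget 11, value 51
- B+C: duration 15, tempo budget 15, value 48
Best: 74 pts.

74 pts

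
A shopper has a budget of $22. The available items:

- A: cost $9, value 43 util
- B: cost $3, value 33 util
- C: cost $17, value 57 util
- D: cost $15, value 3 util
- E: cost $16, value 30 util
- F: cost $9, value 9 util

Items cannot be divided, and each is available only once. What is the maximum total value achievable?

Check high-value combinations within $22:
- B+C: cost 3+17=20, value 33+57=90
- A+B+F: cost 9+3+9=21, value 43+33+9=85
- A+B: cost 9+3=12, value 43+33=76
- B+E: cost 3+16=19, value 33+30=63
- C: cost 17, value 57
Best: 90 util.

90 util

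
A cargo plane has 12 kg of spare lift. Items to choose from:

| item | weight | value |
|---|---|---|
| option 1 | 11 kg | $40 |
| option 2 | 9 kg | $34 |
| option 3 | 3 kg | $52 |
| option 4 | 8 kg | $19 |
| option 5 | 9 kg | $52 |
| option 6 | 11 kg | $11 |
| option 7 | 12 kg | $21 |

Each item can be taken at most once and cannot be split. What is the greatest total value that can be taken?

$104

Check high-value combinations within 12 kg:
- option 3+option 5: weight 3+9=12, value 52+52=104
- option 2+option 3: weight 9+3=12, value 34+52=86
- option 3+option 4: weight 3+8=11, value 52+19=71
Best: $104.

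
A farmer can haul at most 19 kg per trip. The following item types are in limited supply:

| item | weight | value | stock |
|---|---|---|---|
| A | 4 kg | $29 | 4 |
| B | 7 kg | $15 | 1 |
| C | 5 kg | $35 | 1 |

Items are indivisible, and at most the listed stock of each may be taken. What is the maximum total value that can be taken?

Top feasible selections:
- 3×A + 1×C: weight 17, value 122
- 4×A: weight 16, value 116
- 3×A + 1×B: weight 19, value 102
Best: $122.

$122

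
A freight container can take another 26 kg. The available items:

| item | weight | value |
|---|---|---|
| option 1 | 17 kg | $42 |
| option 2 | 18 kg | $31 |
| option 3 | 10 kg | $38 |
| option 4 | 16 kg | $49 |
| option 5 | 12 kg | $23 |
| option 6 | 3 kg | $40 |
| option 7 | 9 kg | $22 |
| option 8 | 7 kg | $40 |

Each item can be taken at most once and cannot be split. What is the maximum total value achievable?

$129

Check high-value combinations within 26 kg:
- option 4+option 6+option 8: weight 16+3+7=26, value 49+40+40=129
- option 3+option 6+option 8: weight 10+3+7=20, value 38+40+40=118
- option 5+option 6+option 8: weight 12+3+7=22, value 23+40+40=103
- option 6+option 7+option 8: weight 3+9+7=19, value 40+22+40=102
- option 3+option 5+option 6: weight 10+12+3=25, value 38+23+40=101
Best: $129.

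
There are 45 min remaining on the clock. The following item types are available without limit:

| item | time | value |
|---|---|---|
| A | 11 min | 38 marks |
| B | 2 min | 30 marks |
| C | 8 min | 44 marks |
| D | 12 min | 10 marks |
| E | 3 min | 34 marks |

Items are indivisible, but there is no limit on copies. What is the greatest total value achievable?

664 marks

Best value-per-unit is B at 30/2; filling with it alone gives 22×30 = 660.
Optimal mix: 21×B + 1×E → time 45, value 664.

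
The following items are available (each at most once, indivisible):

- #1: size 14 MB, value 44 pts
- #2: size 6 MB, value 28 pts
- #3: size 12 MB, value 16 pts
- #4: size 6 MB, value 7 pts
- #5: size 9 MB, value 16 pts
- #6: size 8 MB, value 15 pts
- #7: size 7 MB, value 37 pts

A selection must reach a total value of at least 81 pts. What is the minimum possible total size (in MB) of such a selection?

Subsets with value ≥ 81, sorted by total size:
- #1+#7: size 21, value 81
- #2+#5+#7: size 22, value 81
- #2+#3+#7: size 25, value 81
- #1+#2+#7: size 27, value 109
Minimum size: 21 MB.

21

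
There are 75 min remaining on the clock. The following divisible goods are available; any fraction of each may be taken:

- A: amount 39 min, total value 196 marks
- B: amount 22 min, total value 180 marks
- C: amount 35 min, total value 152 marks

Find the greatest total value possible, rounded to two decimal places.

Take in order of value per unit:
- B (180/22 per unit): all 22 → value 180, running total 180.00
- A (196/39 per unit): all 39 → value 196, running total 376.00
- C (152/35 per unit): 14 of 35 → value 14×152/35 = 60.8000, running total 436.80
Total 436.80.

436.80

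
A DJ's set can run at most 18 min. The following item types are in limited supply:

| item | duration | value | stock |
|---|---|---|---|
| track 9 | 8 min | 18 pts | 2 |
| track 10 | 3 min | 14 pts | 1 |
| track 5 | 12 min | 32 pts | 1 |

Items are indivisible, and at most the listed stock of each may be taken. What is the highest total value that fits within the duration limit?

Best selections within duration 18 and stock limits:
- 1×track 10 + 1×track 5: duration 15, value 46
- 2×track 9: duration 16, value 36
Best: 46 pts.

46 pts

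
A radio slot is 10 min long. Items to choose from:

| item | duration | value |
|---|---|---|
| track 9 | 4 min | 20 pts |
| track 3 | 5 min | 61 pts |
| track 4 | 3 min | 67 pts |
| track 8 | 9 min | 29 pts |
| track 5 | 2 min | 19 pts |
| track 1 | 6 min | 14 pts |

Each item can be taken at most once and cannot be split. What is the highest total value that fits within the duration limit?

147 pts

Check high-value combinations within 10 min:
- track 3+track 4+track 5: duration 5+3+2=10, value 61+67+19=147
- track 3+track 4: duration 5+3=8, value 61+67=128
- track 9+track 4+track 5: duration 4+3+2=9, value 20+67+19=106
Best: 147 pts.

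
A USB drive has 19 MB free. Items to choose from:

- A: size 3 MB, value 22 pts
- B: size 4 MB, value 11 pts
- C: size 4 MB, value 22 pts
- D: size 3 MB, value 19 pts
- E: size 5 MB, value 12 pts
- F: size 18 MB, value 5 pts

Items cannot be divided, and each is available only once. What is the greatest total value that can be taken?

86 pts

This is a 0/1 knapsack; check combinations near the capacity.
- A+B+C+D+E: size 3+4+4+3+5=19, value 22+11+22+19+12=86
- A+C+D+E: size 3+4+3+5=15, value 22+22+19+12=75
- A+B+C+D: size 3+4+4+3=14, value 22+11+22+19=74
- A+B+C+E: size 3+4+4+5=16, value 22+11+22+12=67
Best: 86 pts.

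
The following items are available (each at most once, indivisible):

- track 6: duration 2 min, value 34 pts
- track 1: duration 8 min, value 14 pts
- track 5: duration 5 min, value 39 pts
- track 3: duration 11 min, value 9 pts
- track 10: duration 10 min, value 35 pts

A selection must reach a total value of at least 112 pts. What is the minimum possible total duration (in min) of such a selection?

25

Subsets with value ≥ 112, sorted by total duration:
- track 6+track 1+track 5+track 10: duration 25, value 122
- track 6+track 5+track 3+track 10: duration 28, value 117
- track 6+track 1+track 5+track 3+track 10: duration 36, value 131
Minimum duration: 25 min.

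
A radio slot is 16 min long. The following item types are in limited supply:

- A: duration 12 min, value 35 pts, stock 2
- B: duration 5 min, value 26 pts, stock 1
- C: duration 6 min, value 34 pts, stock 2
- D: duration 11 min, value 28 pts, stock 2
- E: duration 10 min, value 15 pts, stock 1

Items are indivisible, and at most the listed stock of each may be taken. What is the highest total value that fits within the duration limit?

68 pts

Best selections within duration 16 and stock limits:
- 2×C: duration 12, value 68
- 1×B + 1×C: duration 11, value 60
- 1×B + 1×D: duration 16, value 54
- 1×C + 1×E: duration 16, value 49
Best: 68 pts.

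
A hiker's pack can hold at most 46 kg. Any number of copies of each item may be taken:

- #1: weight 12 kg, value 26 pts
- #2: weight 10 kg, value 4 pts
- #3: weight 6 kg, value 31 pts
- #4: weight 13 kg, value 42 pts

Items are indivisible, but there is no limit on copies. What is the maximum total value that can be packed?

Best value-per-unit is #3 at 31/6, and filling with it alone uses weight 7×6=42. No mix of the others beats 7×31 = 217.

217 pts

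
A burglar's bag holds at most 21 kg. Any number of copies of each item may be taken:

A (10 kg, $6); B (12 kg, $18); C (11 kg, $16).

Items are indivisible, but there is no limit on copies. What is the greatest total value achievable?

Best value-per-unit is B at 18/12; filling with it alone gives 1×18 = 18.
Optimal mix: 1×A + 1×C → weight 21, value 22.

$22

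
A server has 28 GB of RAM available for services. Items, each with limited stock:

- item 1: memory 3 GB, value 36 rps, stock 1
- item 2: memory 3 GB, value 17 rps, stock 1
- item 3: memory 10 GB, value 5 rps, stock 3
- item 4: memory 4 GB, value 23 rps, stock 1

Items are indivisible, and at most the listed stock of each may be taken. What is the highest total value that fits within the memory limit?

Top feasible selections:
- 1×item 1 + 1×item 2 + 1×item 3 + 1×item 4: memory 20, value 81
- 1×item 1 + 1×item 2 + 1×item 4: memory 10, value 76
Best: 81 rps.

81 rps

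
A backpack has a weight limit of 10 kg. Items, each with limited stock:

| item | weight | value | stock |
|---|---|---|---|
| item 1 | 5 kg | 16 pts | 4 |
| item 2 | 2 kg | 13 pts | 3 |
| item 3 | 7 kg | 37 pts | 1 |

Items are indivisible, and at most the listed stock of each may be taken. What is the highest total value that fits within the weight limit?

Best selections within weight 10 and stock limits:
- 1×item 2 + 1×item 3: weight 9, value 50
- 1×item 1 + 2×item 2: weight 9, value 42
- 3×item 2: weight 6, value 39
Best: 50 pts.

50 pts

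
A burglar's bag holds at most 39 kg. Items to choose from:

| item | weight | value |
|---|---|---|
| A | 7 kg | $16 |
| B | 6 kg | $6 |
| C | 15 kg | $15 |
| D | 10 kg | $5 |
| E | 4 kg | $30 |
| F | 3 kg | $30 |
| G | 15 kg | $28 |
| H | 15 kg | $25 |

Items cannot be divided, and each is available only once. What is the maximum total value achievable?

Check high-value combinations within 39 kg:
- E+F+G+H: weight 4+3+15+15=37, value 30+30+28+25=113
- A+B+E+F+G: weight 7+6+4+3+15=35, value 16+6+30+30+28=110
- A+D+E+F+G: weight 7+10+4+3+15=39, value 16+5+30+30+28=109
Best: $113.

$113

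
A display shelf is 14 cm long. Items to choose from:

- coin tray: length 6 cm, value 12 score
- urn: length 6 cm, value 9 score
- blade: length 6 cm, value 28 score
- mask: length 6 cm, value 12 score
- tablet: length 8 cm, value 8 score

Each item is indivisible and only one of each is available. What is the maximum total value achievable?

This is a 0/1 knapsack; check combinations near the capacity.
- coin tray+blade: length 6+6=12, value 12+28=40
- blade+mask: length 6+6=12, value 28+12=40
- urn+blade: length 6+6=12, value 9+28=37
- blade+tablet: length 6+8=14, value 28+8=36
- blade: length 6, value 28
Best: 40 score.

40 score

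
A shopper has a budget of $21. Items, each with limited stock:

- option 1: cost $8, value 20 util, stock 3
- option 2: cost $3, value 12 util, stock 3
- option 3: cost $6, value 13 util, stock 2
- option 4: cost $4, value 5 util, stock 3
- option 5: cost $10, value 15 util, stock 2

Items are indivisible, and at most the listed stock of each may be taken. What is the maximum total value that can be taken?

Top feasible selections:
- 3×option 2 + 2×option 3: cost 21, value 62
- 1×option 1 + 3×option 2 + 1×option 4: cost 21, value 61
Best: 62 util.

62 util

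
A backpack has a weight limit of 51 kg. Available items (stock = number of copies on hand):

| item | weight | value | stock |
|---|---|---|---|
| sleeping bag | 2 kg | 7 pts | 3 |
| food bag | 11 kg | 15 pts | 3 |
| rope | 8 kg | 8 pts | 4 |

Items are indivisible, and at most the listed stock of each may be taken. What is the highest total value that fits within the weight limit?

Top feasible selections:
- 3×sleeping bag + 3×food bag + 1×rope: weight 47, value 74
- 3×sleeping bag + 1×food bag + 4×rope: weight 49, value 68
- 2×sleeping bag + 2×food bag + 3×rope: weight 50, value 68
- 1×sleeping bag + 3×food bag + 2×rope: weight 51, value 68
Best: 74 pts.

74 pts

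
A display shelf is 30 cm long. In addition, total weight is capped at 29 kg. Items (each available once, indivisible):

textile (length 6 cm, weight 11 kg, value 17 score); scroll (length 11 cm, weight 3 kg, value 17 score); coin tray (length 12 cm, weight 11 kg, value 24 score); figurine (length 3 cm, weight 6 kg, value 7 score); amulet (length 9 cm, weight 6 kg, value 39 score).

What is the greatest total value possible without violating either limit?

80 score

Feasible sets respecting both limits:
- textile+coin tray+amulet: length 27, weight 28, value 80
- textile+scroll+figurine+amulet: length 29, weight 26, value 80
- textile+scroll+amulet: length 26, weight 20, value 73
Best: 80 score.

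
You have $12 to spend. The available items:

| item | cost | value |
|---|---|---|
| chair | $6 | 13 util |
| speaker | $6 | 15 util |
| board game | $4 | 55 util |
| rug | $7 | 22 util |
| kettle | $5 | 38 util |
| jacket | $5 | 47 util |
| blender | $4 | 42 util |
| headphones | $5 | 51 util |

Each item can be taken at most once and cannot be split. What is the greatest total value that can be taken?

106 util

Check high-value combinations within $12:
- board game+headphones: cost 4+5=9, value 55+51=106
- board game+jacket: cost 4+5=9, value 55+47=102
- jacket+headphones: cost 5+5=10, value 47+51=98
- board game+blender: cost 4+4=8, value 55+42=97
Best: 106 util.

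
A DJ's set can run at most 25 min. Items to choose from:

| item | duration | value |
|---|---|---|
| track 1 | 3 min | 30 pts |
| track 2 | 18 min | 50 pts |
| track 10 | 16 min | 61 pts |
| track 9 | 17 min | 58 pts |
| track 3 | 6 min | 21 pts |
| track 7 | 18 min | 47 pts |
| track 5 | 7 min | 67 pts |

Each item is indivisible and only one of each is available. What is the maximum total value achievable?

128 pts

Check high-value combinations within 25 min:
- track 10+track 5: duration 16+7=23, value 61+67=128
- track 9+track 5: duration 17+7=24, value 58+67=125
- track 1+track 3+track 5: duration 3+6+7=16, value 30+21+67=118
Best: 128 pts.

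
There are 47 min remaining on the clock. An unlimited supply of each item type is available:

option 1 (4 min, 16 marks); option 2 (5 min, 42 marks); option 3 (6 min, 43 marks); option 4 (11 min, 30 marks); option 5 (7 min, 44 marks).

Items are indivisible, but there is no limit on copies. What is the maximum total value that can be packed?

Best value-per-unit is option 2 at 42/5; filling with it alone gives 9×42 = 378.
Optimal mix: 8×option 2 + 1×option 5 → time 47, value 380.

380 marks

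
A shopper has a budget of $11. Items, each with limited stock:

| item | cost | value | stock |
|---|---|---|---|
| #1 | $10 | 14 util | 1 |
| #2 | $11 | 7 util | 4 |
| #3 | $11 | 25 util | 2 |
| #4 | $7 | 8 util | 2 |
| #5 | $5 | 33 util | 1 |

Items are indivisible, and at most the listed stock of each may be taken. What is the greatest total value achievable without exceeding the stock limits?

33 util

Best selections within cost 11 and stock limits:
- 1×#5: cost 5, value 33
- 1×#3: cost 11, value 25
- 1×#1: cost 10, value 14
Best: 33 util.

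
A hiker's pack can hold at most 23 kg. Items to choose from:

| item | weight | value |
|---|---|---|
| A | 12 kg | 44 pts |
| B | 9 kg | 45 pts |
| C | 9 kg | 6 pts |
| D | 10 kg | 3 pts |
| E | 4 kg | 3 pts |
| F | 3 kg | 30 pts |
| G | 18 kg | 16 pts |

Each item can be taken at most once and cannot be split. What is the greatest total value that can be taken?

89 pts

Check high-value combinations within 23 kg:
- A+B: weight 12+9=21, value 44+45=89
- B+C+F: weight 9+9+3=21, value 45+6+30=81
- B+E+F: weight 9+4+3=16, value 45+3+30=78
Best: 89 pts.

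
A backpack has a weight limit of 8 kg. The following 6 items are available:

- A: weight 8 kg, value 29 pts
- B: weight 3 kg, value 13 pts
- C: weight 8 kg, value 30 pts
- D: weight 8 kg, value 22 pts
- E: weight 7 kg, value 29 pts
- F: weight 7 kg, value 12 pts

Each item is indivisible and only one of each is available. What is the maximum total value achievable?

30 pts

Check high-value combinations within 8 kg:
- C: weight 8, value 30
- E: weight 7, value 29
- A: weight 8, value 29
Best: 30 pts.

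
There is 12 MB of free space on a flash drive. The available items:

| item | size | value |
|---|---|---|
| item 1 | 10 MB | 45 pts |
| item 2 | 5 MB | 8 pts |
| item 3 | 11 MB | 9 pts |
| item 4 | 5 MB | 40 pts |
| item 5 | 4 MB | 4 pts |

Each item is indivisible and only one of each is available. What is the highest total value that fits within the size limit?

48 pts

Check high-value combinations within 12 MB:
- item 2+item 4: size 5+5=10, value 8+40=48
- item 1: size 10, value 45
- item 4+item 5: size 5+4=9, value 40+4=44
- item 4: size 5, value 40
- item 2+item 5: size 5+4=9, value 8+4=12
Best: 48 pts.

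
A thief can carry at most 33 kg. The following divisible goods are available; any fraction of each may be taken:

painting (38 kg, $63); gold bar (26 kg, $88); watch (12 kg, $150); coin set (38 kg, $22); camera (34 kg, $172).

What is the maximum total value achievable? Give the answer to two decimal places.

256.24

Take in order of value per unit:
- watch (150/12 per unit): all 12 → value 150, running total 150.00
- camera (172/34 per unit): 21 of 34 → value 21×172/34 = 106.2353, running total 256.24
Total 256.24.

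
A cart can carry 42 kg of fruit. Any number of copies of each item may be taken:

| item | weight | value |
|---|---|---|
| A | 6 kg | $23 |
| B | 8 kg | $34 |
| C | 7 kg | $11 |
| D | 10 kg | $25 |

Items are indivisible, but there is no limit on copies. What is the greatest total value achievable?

$171

Best value-per-unit is B at 34/8; filling with it alone gives 5×34 = 170.
Optimal mix: 3×A + 3×B → weight 42, value 171.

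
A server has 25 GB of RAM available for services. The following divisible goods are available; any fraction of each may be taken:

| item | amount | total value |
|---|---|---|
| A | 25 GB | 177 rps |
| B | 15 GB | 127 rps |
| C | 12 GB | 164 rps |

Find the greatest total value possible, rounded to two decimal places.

Take in order of value per unit:
- C (164/12 per unit): all 12 → value 164, running total 164.00
- B (127/15 per unit): 13 of 15 → value 13×127/15 = 110.0667, running total 274.07
Total 274.07.

274.07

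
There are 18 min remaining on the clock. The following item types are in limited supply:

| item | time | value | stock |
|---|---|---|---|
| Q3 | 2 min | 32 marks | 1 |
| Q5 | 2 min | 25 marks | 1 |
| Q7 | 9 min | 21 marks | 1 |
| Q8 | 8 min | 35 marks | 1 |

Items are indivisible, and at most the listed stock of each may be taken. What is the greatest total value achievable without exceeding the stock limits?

92 marks

Best selections within time 18 and stock limits:
- 1×Q3 + 1×Q5 + 1×Q8: time 12, value 92
- 1×Q3 + 1×Q5 + 1×Q7: time 13, value 78
Best: 92 marks.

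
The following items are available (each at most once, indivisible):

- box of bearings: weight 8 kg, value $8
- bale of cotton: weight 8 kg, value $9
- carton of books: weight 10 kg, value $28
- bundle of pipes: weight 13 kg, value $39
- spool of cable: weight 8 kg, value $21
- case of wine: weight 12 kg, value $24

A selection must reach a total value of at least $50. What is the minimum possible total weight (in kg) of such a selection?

21

Subsets with value ≥ 50, sorted by total weight:
- bundle of pipes+spool of cable: weight 21, value 60
- carton of books+case of wine: weight 22, value 52
Minimum weight: 21 kg.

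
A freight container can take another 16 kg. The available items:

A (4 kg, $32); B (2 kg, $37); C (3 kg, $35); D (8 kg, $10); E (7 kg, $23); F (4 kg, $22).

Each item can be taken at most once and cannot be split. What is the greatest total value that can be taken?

Check high-value combinations within 16 kg:
- A+B+C+E: weight 4+2+3+7=16, value 32+37+35+23=127
- A+B+C+F: weight 4+2+3+4=13, value 32+37+35+22=126
- B+C+E+F: weight 2+3+7+4=16, value 37+35+23+22=117
- A+B+C: weight 4+2+3=9, value 32+37+35=104
Best: $127.

$127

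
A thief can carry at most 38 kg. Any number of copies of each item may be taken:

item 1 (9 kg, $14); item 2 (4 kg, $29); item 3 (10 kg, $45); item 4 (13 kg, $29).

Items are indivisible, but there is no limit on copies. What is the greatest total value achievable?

Best value-per-unit is item 2 at 29/4, and filling with it alone uses weight 9×4=36. No mix of the others beats 9×29 = 261.

$261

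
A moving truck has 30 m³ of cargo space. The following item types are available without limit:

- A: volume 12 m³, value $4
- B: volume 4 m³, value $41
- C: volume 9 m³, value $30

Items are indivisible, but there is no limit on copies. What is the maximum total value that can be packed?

Best value-per-unit is B at 41/4, and filling with it alone uses volume 7×4=28. No mix of the others beats 7×41 = 287.

$287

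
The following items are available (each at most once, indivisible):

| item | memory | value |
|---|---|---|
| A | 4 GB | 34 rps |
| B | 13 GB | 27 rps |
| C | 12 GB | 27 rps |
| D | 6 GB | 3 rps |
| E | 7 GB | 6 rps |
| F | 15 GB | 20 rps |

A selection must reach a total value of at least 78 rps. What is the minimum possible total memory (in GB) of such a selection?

29

Subsets with value ≥ 78, sorted by total memory:
- A+B+C: memory 29, value 88
- A+C+F: memory 31, value 81
- A+B+F: memory 32, value 81
Minimum memory: 29 GB.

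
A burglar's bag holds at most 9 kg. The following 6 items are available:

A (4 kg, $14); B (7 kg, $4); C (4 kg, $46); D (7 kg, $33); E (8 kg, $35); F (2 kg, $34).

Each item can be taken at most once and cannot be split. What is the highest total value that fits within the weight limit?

$80

Check high-value combinations within 9 kg:
- C+F: weight 4+2=6, value 46+34=80
- D+F: weight 7+2=9, value 33+34=67
- A+C: weight 4+4=8, value 14+46=60
- A+F: weight 4+2=6, value 14+34=48
Best: $80.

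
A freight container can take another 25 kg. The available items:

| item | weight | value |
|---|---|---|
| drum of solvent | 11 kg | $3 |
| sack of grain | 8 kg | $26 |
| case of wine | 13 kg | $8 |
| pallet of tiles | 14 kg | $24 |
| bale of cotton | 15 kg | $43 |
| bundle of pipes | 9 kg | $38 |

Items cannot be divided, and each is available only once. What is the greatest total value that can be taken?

Check high-value combinations within 25 kg:
- bale of cotton+bundle of pipes: weight 15+9=24, value 43+38=81
- sack of grain+bale of cotton: weight 8+15=23, value 26+43=69
- sack of grain+bundle of pipes: weight 8+9=17, value 26+38=64
- pallet of tiles+bundle of pipes: weight 14+9=23, value 24+38=62
Best: $81.

$81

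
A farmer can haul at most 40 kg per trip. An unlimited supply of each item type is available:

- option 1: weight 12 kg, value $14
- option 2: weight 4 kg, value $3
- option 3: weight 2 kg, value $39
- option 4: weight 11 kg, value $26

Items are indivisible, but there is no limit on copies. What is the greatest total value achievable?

$780

Best value-per-unit is option 3 at 39/2, and filling with it alone uses weight 20×2=40. No mix of the others beats 20×39 = 780.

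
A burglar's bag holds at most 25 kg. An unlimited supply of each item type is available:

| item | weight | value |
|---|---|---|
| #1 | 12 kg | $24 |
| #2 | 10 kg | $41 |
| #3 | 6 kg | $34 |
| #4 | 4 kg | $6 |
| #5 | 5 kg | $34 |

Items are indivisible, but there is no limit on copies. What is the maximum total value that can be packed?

Best value-per-unit is #5 at 34/5, and filling with it alone uses weight 5×5=25. No mix of the others beats 5×34 = 170.

$170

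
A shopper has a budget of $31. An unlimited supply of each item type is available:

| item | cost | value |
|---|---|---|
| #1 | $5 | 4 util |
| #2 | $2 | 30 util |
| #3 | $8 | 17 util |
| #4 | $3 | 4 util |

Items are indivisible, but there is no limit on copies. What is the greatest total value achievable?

450 util

Best value-per-unit is #2 at 30/2, and filling with it alone uses cost 15×2=30. No mix of the others beats 15×30 = 450.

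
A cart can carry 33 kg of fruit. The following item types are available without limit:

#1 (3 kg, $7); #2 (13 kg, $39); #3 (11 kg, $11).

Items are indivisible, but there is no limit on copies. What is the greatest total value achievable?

Best value-per-unit is #2 at 39/13; filling with it alone gives 2×39 = 78.
Optimal mix: 2×#1 + 2×#2 → weight 32, value 92.

$92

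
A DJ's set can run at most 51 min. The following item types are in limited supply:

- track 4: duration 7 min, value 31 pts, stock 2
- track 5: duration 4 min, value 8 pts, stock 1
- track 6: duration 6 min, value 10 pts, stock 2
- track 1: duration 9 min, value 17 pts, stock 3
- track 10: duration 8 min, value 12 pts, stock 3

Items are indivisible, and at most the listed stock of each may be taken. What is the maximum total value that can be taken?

Top feasible selections:
- 2×track 4 + 1×track 5 + 1×track 6 + 3×track 1: duration 51, value 131
- 2×track 4 + 1×track 5 + 1×track 6 + 2×track 1 + 1×track 10: duration 50, value 126
Best: 131 pts.

131 pts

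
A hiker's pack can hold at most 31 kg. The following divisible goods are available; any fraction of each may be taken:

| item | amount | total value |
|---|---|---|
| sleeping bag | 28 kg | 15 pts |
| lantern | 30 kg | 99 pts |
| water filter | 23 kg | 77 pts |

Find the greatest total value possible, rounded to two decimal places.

103.40

Take in order of value per unit:
- water filter (77/23 per unit): all 23 → value 77, running total 77.00
- lantern (99/30 per unit): 8 of 30 → value 8×99/30 = 26.4000, running total 103.40
Total 103.40.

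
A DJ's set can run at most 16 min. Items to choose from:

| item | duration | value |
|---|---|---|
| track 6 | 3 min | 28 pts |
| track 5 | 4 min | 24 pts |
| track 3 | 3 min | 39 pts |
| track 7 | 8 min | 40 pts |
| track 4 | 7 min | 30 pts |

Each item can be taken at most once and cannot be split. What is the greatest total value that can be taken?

107 pts

Check high-value combinations within 16 min:
- track 6+track 3+track 7: duration 3+3+8=14, value 28+39+40=107
- track 5+track 3+track 7: duration 4+3+8=15, value 24+39+40=103
- track 6+track 3+track 4: duration 3+3+7=13, value 28+39+30=97
- track 5+track 3+track 4: duration 4+3+7=14, value 24+39+30=93
Best: 107 pts.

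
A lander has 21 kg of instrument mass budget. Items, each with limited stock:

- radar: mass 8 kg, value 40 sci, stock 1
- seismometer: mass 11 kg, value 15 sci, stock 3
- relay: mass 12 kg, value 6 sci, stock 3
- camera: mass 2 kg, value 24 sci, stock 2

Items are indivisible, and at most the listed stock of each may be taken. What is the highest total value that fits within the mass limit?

Top feasible selections:
- 1×radar + 2×camera: mass 12, value 88
- 1×radar + 1×seismometer + 1×camera: mass 21, value 79
- 1×radar + 1×camera: mass 10, value 64
- 1×seismometer + 2×camera: mass 15, value 63
Best: 88 sci.

88 sci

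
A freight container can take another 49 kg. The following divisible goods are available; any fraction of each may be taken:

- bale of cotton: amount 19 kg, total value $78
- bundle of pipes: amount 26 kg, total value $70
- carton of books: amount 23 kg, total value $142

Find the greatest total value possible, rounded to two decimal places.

238.85

Take in order of value per unit:
- carton of books (142/23 per unit): all 23 → value 142, running total 142.00
- bale of cotton (78/19 per unit): all 19 → value 78, running total 220.00
- bundle of pipes (70/26 per unit): 7 of 26 → value 7×70/26 = 18.8462, running total 238.85
Total 238.85.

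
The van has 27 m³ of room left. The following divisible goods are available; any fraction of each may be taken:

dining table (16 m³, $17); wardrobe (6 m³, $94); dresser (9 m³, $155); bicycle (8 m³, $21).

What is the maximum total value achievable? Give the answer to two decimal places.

274.25

Take in order of value per unit:
- dresser (155/9 per unit): all 9 → value 155, running total 155.00
- wardrobe (94/6 per unit): all 6 → value 94, running total 249.00
- bicycle (21/8 per unit): all 8 → value 21, running total 270.00
- dining table (17/16 per unit): 4 of 16 → value 4×17/16 = 4.2500, running total 274.25
Total 274.25.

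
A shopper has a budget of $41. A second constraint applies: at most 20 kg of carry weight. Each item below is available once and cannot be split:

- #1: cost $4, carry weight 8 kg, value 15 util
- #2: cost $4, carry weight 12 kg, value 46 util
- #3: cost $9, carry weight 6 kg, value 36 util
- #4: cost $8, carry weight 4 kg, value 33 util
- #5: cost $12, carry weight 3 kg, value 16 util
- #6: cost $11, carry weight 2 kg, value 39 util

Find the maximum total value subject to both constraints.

Feasible sets respecting both limits:
- #3+#4+#5+#6: cost 40, carry weight 15, value 124
- #1+#3+#4+#6: cost 32, carry weight 20, value 123
- #2+#3+#6: cost 24, carry weight 20, value 121
Best: 124 util.

124 util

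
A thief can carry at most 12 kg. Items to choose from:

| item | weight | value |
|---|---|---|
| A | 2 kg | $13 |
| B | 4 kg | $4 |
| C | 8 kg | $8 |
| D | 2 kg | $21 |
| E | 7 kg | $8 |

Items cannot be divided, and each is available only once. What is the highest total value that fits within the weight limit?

$42

Check high-value combinations within 12 kg:
- A+D+E: weight 2+2+7=11, value 13+21+8=42
- A+C+D: weight 2+8+2=12, value 13+8+21=42
- A+B+D: weight 2+4+2=8, value 13+4+21=38
- A+D: weight 2+2=4, value 13+21=34
Best: $42.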